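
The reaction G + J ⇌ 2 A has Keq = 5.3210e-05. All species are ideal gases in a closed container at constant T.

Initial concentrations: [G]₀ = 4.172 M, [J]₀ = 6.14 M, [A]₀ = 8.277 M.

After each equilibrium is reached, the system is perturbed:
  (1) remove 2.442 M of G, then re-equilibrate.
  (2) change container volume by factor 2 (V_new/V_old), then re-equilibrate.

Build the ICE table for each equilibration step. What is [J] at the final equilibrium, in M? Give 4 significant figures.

[J]_eq = 5.125 M

Q₀ = 2.674 vs Keq = 5.3210e-05 ⇒ Q>K, reverse
Step 1:
                  G         J         A
  Initial     4.172      6.14     8.277
  Change      4.105     4.105     -8.21
  Equil       8.277     10.24   0.06717
  solve Keq expr → x = -4.105; check Q = 5.3210e-05
Then remove 2.442 M of G.
Step 2:
                  G         J         A
  Initial     5.835     10.24   0.06717
  Change   0.005366  0.005366  -0.01073
  Equil        5.84     10.25   0.05644
  solve Keq expr → x = -0.005366; check Q = 5.3210e-05
Then change container volume by factor 2 (V_new/V_old).
Step 3:
                  G         J         A
  Initial      2.92     5.125   0.02822
  Change          0         0         0
  Equil        2.92     5.125   0.02822
  solve Keq expr → x = 0; check Q = 5.3210e-05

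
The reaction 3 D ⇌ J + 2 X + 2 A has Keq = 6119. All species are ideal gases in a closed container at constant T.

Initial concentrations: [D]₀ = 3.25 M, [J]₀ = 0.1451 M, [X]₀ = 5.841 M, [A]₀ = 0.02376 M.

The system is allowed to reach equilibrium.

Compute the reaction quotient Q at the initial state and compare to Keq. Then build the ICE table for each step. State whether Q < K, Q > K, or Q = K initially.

Q₀ = 8.1411e-05; Q < K (proceeds forward)

Q₀ = 8.1411e-05 vs Keq = 6119 ⇒ Q<K, forward
Step 1:
                    D           J           X           A
  I              3.25      0.1451       5.841     0.02376
  C            -2.902      0.9673       1.935       1.935
  E             0.348       1.112       7.776       1.958
  solve Keq expr → x = 0.9673; check Q = 6119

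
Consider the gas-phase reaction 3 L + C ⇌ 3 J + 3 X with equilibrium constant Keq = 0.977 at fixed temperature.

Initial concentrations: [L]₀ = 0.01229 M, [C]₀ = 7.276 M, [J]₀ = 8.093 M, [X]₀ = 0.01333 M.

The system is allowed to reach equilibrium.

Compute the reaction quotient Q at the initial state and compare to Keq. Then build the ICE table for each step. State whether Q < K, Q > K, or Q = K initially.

Q₀ = 92.95 vs Keq = 0.977 ⇒ Q>K, reverse
Step 1:
                    L           C           J           X
  I           0.01229       7.276       8.093     0.01333
  C          0.008407    0.002802   -0.008407   -0.008407
  E            0.0207       7.279       8.085    0.004923
  solve Keq expr → x = -0.002802; check Q = 0.977

Q₀ = 92.95; Q > K (proceeds reverse)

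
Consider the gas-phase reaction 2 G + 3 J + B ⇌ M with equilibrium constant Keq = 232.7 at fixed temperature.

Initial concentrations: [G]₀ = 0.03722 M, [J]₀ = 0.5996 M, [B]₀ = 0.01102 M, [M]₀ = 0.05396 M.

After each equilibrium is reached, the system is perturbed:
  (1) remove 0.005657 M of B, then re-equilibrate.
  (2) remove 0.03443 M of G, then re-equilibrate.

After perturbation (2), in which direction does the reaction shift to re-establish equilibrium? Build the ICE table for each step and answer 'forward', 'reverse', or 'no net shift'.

Direction: reverse

Q₀ = 1.6397e+04 vs Keq = 232.7 ⇒ Q>K, reverse
Step 1:
                  G         J         B         M
  init      0.03722    0.5996   0.01102   0.05396
  Δ         0.05649   0.08474   0.02825  -0.02825
  eq        0.09371    0.6843   0.03927   0.02571
  solve Keq expr → x = -0.02825; check Q = 232.7
Then remove 0.005657 M of B.
Step 2:
                  G         J         B         M
  init      0.09371    0.6843   0.03361   0.02571
  Δ        0.002503  0.003754  0.001251 -0.001251
  eq        0.09621    0.6881   0.03486   0.02446
  solve Keq expr → x = -0.001251; check Q = 232.7
Then remove 0.03443 M of G.
Step 3:
                  G         J         B         M
  init      0.06178    0.6881   0.03486   0.02446
  Δ         0.01218   0.01827  0.006091 -0.006091
  eq        0.07396    0.7064   0.04095   0.01837
  solve Keq expr → x = -0.006091; check Q = 232.7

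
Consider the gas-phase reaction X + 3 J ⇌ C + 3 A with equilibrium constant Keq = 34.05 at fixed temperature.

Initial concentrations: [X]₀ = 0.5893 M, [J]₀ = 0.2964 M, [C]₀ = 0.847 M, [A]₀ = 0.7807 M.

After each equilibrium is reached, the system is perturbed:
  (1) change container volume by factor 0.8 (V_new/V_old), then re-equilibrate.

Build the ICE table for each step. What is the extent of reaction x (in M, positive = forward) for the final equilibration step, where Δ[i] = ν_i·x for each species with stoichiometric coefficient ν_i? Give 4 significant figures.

x = 0 M

Q₀ = 26.26 vs Keq = 34.05 ⇒ Q<K, forward
Step 1:
                  X         J         C         A
  Initial    0.5893    0.2964     0.847    0.7807
  Change  -0.005698   -0.0171  0.005698    0.0171
  Equil      0.5836    0.2793    0.8527    0.7978
  solve Keq expr → x = 0.005698; check Q = 34.05
Then change container volume by factor 0.8 (V_new/V_old).
Step 2:
                  X         J         C         A
  Initial    0.7295    0.3491     1.066    0.9972
  Change          0         0         0         0
  Equil      0.7295    0.3491     1.066    0.9972
  solve Keq expr → x = 0; check Q = 34.05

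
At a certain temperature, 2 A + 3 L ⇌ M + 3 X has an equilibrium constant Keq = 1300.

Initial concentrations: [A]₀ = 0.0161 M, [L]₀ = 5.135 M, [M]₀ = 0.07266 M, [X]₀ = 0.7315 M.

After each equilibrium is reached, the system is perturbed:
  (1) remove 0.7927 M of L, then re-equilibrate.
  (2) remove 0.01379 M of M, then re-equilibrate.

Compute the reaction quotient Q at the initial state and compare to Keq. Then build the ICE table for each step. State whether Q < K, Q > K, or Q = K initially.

Q₀ = 0.8103; Q < K (proceeds forward)

Q₀ = 0.8103 vs Keq = 1300 ⇒ Q<K, forward
Step 1:
                    A           L           M           X
  Initial      0.0161       5.135     0.07266      0.7315
  Change     -0.01565    -0.02348    0.007827     0.02348
  Equil    4.4665e-04       5.112     0.08049       0.755
  solve Keq expr → x = 0.007827; check Q = 1300
Then remove 0.7927 M of L.
Step 2:
                    A           L           M           X
  Initial  4.4665e-04       4.319     0.08049       0.755
  Change   1.2797e-04  1.9195e-04 -6.3983e-05 -1.9195e-04
  Equil    5.7462e-04       4.319     0.08042      0.7548
  solve Keq expr → x = -6.3983e-05; check Q = 1300
Then remove 0.01379 M of M.
Step 3:
                    A           L           M           X
  Initial  5.7462e-04       4.319     0.06663      0.7548
  Change  -5.1385e-05 -7.7077e-05  2.5692e-05  7.7077e-05
  Equil    5.2323e-04       4.319     0.06666      0.7549
  solve Keq expr → x = 2.5692e-05; check Q = 1300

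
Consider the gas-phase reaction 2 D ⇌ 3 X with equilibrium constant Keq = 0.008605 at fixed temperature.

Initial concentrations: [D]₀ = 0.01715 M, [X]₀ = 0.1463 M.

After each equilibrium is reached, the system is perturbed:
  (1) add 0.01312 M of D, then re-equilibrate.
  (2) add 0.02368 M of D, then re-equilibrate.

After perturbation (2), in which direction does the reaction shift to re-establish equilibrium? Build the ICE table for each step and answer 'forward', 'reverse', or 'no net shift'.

Direction: forward

Q₀ = 10.65 vs Keq = 0.008605 ⇒ Q>K, reverse
Step 1:
                   D          X
  I          0.01715     0.1463
  C          0.07056    -0.1058
  E          0.08771    0.04045
  solve Keq expr → x = -0.03528; check Q = 0.008605
Then add 0.01312 M of D.
Step 2:
                   D          X
  I           0.1008    0.04045
  C        -0.002195   0.003293
  E          0.09864    0.04375
  solve Keq expr → x = 0.001098; check Q = 0.008605
Then add 0.02368 M of D.
Step 3:
                   D          X
  I           0.1223    0.04375
  C        -0.003798   0.005697
  E           0.1185    0.04944
  solve Keq expr → x = 0.001899; check Q = 0.008605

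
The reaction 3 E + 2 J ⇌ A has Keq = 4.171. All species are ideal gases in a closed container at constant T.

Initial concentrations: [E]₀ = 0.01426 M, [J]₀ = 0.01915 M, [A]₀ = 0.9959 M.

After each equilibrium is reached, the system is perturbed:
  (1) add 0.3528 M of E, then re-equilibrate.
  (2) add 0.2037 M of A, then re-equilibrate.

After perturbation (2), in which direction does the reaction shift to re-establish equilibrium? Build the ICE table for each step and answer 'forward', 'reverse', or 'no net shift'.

Direction: reverse

Q₀ = 9.3653e+08 vs Keq = 4.171 ⇒ Q>K, reverse
Step 1:
                    E           J           A
  Initial     0.01426     0.01915      0.9959
  Change       0.8091      0.5394     -0.2697
  Equil        0.8233      0.5585      0.7262
  solve Keq expr → x = -0.2697; check Q = 4.171
Then add 0.3528 M of E.
Step 2:
                    E           J           A
  Initial       1.176      0.5585      0.7262
  Change      -0.1813     -0.1209     0.06043
  Equil        0.9948      0.4377      0.7866
  solve Keq expr → x = 0.06043; check Q = 4.171
Then add 0.2037 M of A.
Step 3:
                    E           J           A
  Initial      0.9948      0.4377      0.9903
  Change      0.03676     0.02451    -0.01225
  Equil         1.032      0.4622      0.9781
  solve Keq expr → x = -0.01225; check Q = 4.171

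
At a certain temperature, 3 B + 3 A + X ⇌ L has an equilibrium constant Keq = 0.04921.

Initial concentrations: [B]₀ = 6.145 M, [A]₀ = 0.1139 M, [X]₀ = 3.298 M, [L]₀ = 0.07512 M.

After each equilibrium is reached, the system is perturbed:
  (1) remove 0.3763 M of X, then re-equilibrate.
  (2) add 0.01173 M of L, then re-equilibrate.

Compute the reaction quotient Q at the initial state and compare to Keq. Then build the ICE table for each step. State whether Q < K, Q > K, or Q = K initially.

Q₀ = 0.06643; Q > K (proceeds reverse)

Q₀ = 0.06643 vs Keq = 0.04921 ⇒ Q>K, reverse
Step 1:
                  B         A         X         L
  init        6.145    0.1139     3.298   0.07512
  Δ        0.009875  0.009875  0.003292 -0.003292
  eq          6.155    0.1238     3.301   0.07183
  solve Keq expr → x = -0.003292; check Q = 0.04921
Then remove 0.3763 M of X.
Step 2:
                  B         A         X         L
  init        6.155    0.1238     2.925   0.07183
  Δ        0.004155  0.004155  0.001385 -0.001385
  eq          6.159    0.1279     2.926   0.07044
  solve Keq expr → x = -0.001385; check Q = 0.04921
Then add 0.01173 M of L.
Step 3:
                  B         A         X         L
  init        6.159    0.1279     2.926   0.08217
  Δ        0.005569  0.005569  0.001856 -0.001856
  eq          6.165    0.1335     2.928   0.08032
  solve Keq expr → x = -0.001856; check Q = 0.04921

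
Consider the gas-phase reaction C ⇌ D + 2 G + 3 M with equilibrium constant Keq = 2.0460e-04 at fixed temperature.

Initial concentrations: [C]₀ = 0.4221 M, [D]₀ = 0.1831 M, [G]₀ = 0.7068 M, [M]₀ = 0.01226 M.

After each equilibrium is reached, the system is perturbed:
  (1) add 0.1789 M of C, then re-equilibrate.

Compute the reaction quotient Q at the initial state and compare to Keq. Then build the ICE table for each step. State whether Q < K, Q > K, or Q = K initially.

Q₀ = 3.9934e-07 vs Keq = 2.0460e-04 ⇒ Q<K, forward
Step 1:
                  C         D         G         M
  Initial    0.4221    0.1831    0.7068   0.01226
  Change   -0.02522   0.02522   0.05044   0.07567
  Equil      0.3969    0.2083    0.7572   0.08793
  solve Keq expr → x = 0.02522; check Q = 2.0460e-04
Then add 0.1789 M of C.
Step 2:
                  C         D         G         M
  Initial    0.5758    0.2083    0.7572   0.08793
  Change  -0.003427  0.003427  0.006855   0.01028
  Equil      0.5724    0.2117    0.7641   0.09821
  solve Keq expr → x = 0.003427; check Q = 2.0460e-04

Q₀ = 3.9934e-07; Q < K (proceeds forward)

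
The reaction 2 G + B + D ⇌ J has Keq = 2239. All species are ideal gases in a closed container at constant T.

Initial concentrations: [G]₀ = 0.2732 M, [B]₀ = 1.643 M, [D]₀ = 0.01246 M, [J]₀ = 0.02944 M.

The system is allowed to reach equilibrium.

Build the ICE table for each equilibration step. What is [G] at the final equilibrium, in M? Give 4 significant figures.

[G]_eq = 0.2486 M

Q₀ = 19.27 vs Keq = 2239 ⇒ Q<K, forward
Step 1:
                   G          B          D          J
  I           0.2732      1.643    0.01246    0.02944
  C         -0.02455   -0.01228   -0.01228    0.01228
  E           0.2486      1.631 1.8479e-04    0.04172
  solve Keq expr → x = 0.01228; check Q = 2239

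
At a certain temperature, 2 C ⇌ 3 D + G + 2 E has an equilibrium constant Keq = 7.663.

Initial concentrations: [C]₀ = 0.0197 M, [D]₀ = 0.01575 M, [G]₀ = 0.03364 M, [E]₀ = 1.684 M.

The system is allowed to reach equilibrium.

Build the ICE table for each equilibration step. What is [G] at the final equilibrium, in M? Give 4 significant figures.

Q₀ = 9.6039e-04 vs Keq = 7.663 ⇒ Q<K, forward
Step 1:
                    C           D           G           E
  init         0.0197     0.01575     0.03364       1.684
  Δ          -0.01854     0.02781    0.009271     0.01854
  eq         0.001158     0.04356     0.04291       1.703
  solve Keq expr → x = 0.009271; check Q = 7.663

[G]_eq = 0.04291 M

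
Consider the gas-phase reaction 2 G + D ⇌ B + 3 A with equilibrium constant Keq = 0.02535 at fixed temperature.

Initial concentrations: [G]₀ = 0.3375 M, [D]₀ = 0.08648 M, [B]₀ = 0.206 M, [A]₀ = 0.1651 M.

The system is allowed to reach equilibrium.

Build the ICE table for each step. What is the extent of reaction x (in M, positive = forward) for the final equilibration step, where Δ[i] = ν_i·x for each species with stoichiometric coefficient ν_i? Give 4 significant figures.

Q₀ = 0.09411 vs Keq = 0.02535 ⇒ Q>K, reverse
Step 1:
                   G          D          B          A
  init        0.3375    0.08648      0.206     0.1651
  Δ          0.02903    0.01451   -0.01451   -0.04354
  eq          0.3665      0.101     0.1915     0.1216
  solve Keq expr → x = -0.01451; check Q = 0.02535

x = -0.01451 M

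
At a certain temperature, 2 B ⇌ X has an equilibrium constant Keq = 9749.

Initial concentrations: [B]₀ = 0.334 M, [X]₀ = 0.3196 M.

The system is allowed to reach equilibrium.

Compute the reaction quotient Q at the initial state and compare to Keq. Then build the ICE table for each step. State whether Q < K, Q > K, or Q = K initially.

Q₀ = 2.865 vs Keq = 9749 ⇒ Q<K, forward
Step 1:
                  B         X
  I           0.334    0.3196
  C          -0.327    0.1635
  E        0.007039    0.4831
  solve Keq expr → x = 0.1635; check Q = 9749

Q₀ = 2.865; Q < K (proceeds forward)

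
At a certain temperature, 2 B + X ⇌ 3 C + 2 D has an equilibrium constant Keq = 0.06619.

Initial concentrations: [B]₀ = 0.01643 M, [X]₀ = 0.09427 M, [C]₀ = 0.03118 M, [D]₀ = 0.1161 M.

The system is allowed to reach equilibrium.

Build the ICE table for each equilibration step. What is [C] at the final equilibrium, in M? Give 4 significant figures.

[C]_eq = 0.03836 M

Q₀ = 0.01606 vs Keq = 0.06619 ⇒ Q<K, forward
Step 1:
                    B           X           C           D
  Initial     0.01643     0.09427     0.03118      0.1161
  Change    -0.004785   -0.002392    0.007177    0.004785
  Equil       0.01165     0.09188     0.03836      0.1209
  solve Keq expr → x = 0.002392; check Q = 0.06619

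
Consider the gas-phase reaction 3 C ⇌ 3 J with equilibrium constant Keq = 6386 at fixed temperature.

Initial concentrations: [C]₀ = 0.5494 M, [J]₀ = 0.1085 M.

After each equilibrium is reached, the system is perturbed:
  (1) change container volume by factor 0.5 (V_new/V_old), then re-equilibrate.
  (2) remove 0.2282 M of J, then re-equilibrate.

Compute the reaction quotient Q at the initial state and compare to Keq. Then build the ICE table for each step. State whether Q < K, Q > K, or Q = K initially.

Q₀ = 0.007702 vs Keq = 6386 ⇒ Q<K, forward
Step 1:
                  C         J
  init       0.5494    0.1085
  Δ         -0.5158    0.5158
  eq        0.03365    0.6243
  solve Keq expr → x = 0.1719; check Q = 6386
Then change container volume by factor 0.5 (V_new/V_old).
Step 2:
                  C         J
  init      0.06729     1.249
  Δ               0         0
  eq        0.06729     1.249
  solve Keq expr → x = 0; check Q = 6386
Then remove 0.2282 M of J.
Step 3:
                  C         J
  init      0.06729      1.02
  Δ        -0.01167   0.01167
  eq        0.05562     1.032
  solve Keq expr → x = 0.00389; check Q = 6386

Q₀ = 0.007702; Q < K (proceeds forward)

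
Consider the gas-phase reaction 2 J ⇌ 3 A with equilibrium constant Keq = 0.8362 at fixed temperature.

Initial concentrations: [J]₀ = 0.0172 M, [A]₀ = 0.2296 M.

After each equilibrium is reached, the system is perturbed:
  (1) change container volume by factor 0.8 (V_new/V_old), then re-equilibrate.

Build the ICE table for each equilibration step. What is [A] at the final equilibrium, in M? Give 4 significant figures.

Q₀ = 40.91 vs Keq = 0.8362 ⇒ Q>K, reverse
Step 1:
                   J          A
  I           0.0172     0.2296
  C          0.04963   -0.07445
  E          0.06683     0.1552
  solve Keq expr → x = -0.02482; check Q = 0.8362
Then change container volume by factor 0.8 (V_new/V_old).
Step 2:
                   J          A
  I          0.08354     0.1939
  C         0.004755  -0.007133
  E           0.0883     0.1868
  solve Keq expr → x = -0.002378; check Q = 0.8362

[A]_eq = 0.1868 M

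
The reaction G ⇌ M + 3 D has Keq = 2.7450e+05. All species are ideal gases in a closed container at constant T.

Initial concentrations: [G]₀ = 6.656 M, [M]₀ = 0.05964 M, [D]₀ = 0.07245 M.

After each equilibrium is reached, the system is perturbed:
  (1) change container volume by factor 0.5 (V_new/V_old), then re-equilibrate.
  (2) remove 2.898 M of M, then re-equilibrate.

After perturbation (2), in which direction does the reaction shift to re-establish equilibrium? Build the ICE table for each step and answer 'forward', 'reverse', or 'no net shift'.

Q₀ = 3.4075e-06 vs Keq = 2.7450e+05 ⇒ Q<K, forward
Step 1:
                    G           M           D
  Initial       6.656     0.05964     0.07245
  Change       -6.479       6.479       19.44
  Equil        0.1769       6.539       19.51
  solve Keq expr → x = 6.479; check Q = 2.7450e+05
Then change container volume by factor 0.5 (V_new/V_old).
Step 2:
                    G           M           D
  Initial      0.3538       13.08       39.02
  Change        1.426      -1.426      -4.278
  Equil          1.78       11.65       34.74
  solve Keq expr → x = -1.426; check Q = 2.7450e+05
Then remove 2.898 M of M.
Step 3:
                    G           M           D
  Initial        1.78       8.753       34.74
  Change      -0.2913      0.2913      0.8739
  Equil         1.489       9.045       35.62
  solve Keq expr → x = 0.2913; check Q = 2.7450e+05

Direction: forward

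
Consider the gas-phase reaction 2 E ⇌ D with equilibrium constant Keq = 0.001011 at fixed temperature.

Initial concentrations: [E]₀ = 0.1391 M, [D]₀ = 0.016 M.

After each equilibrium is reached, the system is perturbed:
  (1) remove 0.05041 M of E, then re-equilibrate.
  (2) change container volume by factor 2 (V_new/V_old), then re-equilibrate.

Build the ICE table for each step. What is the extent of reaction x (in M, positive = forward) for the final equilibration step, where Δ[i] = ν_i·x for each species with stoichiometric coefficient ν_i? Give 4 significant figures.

x = -3.6789e-06 M

Q₀ = 0.8269 vs Keq = 0.001011 ⇒ Q>K, reverse
Step 1:
                   E          D
  I           0.1391      0.016
  C          0.03194   -0.01597
  E            0.171 2.9577e-05
  solve Keq expr → x = -0.01597; check Q = 0.001011
Then remove 0.05041 M of E.
Step 2:
                   E          D
  I           0.1206 2.9577e-05
  C       2.9715e-05 -1.4858e-05
  E           0.1207 1.4719e-05
  solve Keq expr → x = -1.4858e-05; check Q = 0.001011
Then change container volume by factor 2 (V_new/V_old).
Step 3:
                   E          D
  I          0.06033 7.3596e-06
  C       7.3578e-06 -3.6789e-06
  E          0.06034 3.6807e-06
  solve Keq expr → x = -3.6789e-06; check Q = 0.001011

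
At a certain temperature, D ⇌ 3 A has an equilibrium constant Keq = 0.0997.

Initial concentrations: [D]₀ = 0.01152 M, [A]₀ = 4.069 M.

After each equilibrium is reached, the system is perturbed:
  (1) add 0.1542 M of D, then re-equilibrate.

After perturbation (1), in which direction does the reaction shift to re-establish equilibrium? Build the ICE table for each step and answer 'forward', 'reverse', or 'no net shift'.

Q₀ = 5848 vs Keq = 0.0997 ⇒ Q>K, reverse
Step 1:
                  D         A
  Initial   0.01152     4.069
  Change      1.192    -3.576
  Equil       1.203    0.4932
  solve Keq expr → x = -1.192; check Q = 0.0997
Then add 0.1542 M of D.
Step 2:
                  D         A
  Initial     1.358    0.4932
  Change  -0.006469   0.01941
  Equil       1.351    0.5126
  solve Keq expr → x = 0.006469; check Q = 0.0997

Direction: forward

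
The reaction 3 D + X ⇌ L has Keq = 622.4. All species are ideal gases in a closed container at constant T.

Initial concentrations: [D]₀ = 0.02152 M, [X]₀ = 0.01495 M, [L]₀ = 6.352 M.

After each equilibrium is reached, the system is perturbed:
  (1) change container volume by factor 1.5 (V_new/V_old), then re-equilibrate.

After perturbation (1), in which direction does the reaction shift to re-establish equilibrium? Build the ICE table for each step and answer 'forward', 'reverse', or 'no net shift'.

Q₀ = 4.2633e+07 vs Keq = 622.4 ⇒ Q>K, reverse
Step 1:
                   D          X          L
  I          0.02152    0.01495      6.352
  C           0.3889     0.1296    -0.1296
  E           0.4104     0.1446      6.222
  solve Keq expr → x = -0.1296; check Q = 622.4
Then change container volume by factor 1.5 (V_new/V_old).
Step 2:
                   D          X          L
  I           0.2736    0.09639      4.148
  C          0.09784    0.03261   -0.03261
  E           0.3715      0.129      4.116
  solve Keq expr → x = -0.03261; check Q = 622.4

Direction: reverse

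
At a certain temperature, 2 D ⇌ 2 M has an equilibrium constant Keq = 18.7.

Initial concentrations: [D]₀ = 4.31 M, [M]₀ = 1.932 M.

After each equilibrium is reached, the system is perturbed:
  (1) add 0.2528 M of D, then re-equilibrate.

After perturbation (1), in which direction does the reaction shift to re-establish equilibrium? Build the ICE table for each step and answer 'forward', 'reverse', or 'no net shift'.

Q₀ = 0.2009 vs Keq = 18.7 ⇒ Q<K, forward
Step 1:
                   D          M
  Initial       4.31      1.932
  Change      -3.138      3.138
  Equil        1.172       5.07
  solve Keq expr → x = 1.569; check Q = 18.7
Then add 0.2528 M of D.
Step 2:
                   D          M
  Initial      1.425       5.07
  Change     -0.2053     0.2053
  Equil         1.22      5.275
  solve Keq expr → x = 0.1027; check Q = 18.7

Direction: forward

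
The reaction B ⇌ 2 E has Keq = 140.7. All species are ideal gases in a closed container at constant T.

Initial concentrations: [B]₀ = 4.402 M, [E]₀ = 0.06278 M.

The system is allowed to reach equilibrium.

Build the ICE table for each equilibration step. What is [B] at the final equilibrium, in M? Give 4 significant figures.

[B]_eq = 0.4509 M

Q₀ = 8.9535e-04 vs Keq = 140.7 ⇒ Q<K, forward
Step 1:
                    B           E
  init          4.402     0.06278
  Δ            -3.951       7.902
  eq           0.4509       7.965
  solve Keq expr → x = 3.951; check Q = 140.7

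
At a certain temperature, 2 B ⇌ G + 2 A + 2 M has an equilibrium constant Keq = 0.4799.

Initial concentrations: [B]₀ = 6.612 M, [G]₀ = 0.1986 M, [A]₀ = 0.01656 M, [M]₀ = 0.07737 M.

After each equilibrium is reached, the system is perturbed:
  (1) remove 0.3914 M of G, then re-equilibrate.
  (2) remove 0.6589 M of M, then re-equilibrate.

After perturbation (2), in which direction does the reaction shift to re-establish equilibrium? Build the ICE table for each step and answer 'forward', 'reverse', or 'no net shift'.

Direction: forward

Q₀ = 7.4573e-09 vs Keq = 0.4799 ⇒ Q<K, forward
Step 1:
                   B          G          A          M
  I            6.612     0.1986    0.01656    0.07737
  C           -1.754     0.8772      1.754      1.754
  E            4.858      1.076      1.771      1.832
  solve Keq expr → x = 0.8772; check Q = 0.4799
Then remove 0.3914 M of G.
Step 2:
                   B          G          A          M
  I            4.858     0.6844      1.771      1.832
  C           -0.139    0.06951      0.139      0.139
  E            4.718      0.754       1.91      1.971
  solve Keq expr → x = 0.06951; check Q = 0.4799
Then remove 0.6589 M of M.
Step 3:
                   B          G          A          M
  I            4.718      0.754       1.91      1.312
  C          -0.2366     0.1183     0.2366     0.2366
  E            4.482     0.8723      2.147      1.549
  solve Keq expr → x = 0.1183; check Q = 0.4799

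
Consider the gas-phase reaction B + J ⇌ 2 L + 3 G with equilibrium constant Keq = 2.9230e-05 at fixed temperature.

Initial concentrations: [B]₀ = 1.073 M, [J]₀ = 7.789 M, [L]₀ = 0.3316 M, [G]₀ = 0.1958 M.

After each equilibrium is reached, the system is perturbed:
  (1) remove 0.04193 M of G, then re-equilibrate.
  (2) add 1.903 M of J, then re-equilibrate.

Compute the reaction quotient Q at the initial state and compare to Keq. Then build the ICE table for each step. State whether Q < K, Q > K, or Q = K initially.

Q₀ = 9.8761e-05 vs Keq = 2.9230e-05 ⇒ Q>K, reverse
Step 1:
                  B         J         L         G
  init        1.073     7.789    0.3316    0.1958
  Δ         0.01801   0.01801  -0.03602  -0.05403
  eq          1.091     7.807    0.2956    0.1418
  solve Keq expr → x = -0.01801; check Q = 2.9230e-05
Then remove 0.04193 M of G.
Step 2:
                  B         J         L         G
  init        1.091     7.807    0.2956   0.09984
  Δ        -0.01149  -0.01149   0.02299   0.03448
  eq           1.08     7.796    0.3186    0.1343
  solve Keq expr → x = 0.01149; check Q = 2.9230e-05
Then add 1.903 M of J.
Step 3:
                  B         J         L         G
  init         1.08     9.699    0.3186    0.1343
  Δ       -0.002783 -0.002783  0.005566   0.00835
  eq          1.077     9.696    0.3241    0.1427
  solve Keq expr → x = 0.002783; check Q = 2.9230e-05

Q₀ = 9.8761e-05; Q > K (proceeds reverse)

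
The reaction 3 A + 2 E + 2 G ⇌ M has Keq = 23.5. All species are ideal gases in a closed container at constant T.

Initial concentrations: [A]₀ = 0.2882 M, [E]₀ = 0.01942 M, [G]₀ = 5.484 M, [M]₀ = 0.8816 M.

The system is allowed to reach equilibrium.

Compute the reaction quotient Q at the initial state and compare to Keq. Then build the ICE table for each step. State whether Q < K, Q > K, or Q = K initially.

Q₀ = 3247; Q > K (proceeds reverse)

Q₀ = 3247 vs Keq = 23.5 ⇒ Q>K, reverse
Step 1:
                   A          E          G          M
  I           0.2882    0.01942      5.484     0.8816
  C            0.147    0.09802    0.09802   -0.04901
  E           0.4352     0.1174      5.582     0.8326
  solve Keq expr → x = -0.04901; check Q = 23.5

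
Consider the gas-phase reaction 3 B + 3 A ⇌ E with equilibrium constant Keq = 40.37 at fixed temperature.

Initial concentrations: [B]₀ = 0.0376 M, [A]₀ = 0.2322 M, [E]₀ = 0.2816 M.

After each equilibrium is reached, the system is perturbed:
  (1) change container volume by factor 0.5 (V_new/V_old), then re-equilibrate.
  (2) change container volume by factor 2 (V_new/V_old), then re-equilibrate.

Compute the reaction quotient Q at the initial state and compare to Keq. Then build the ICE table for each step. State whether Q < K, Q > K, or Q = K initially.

Q₀ = 4.2314e+05; Q > K (proceeds reverse)

Q₀ = 4.2314e+05 vs Keq = 40.37 ⇒ Q>K, reverse
Step 1:
                    B           A           E
  I            0.0376      0.2322      0.2816
  C            0.2847      0.2847     -0.0949
  E            0.3223      0.5169      0.1867
  solve Keq expr → x = -0.0949; check Q = 40.37
Then change container volume by factor 0.5 (V_new/V_old).
Step 2:
                    B           A           E
  I            0.6446       1.034      0.3734
  C           -0.3232     -0.3232      0.1077
  E            0.3214      0.7106      0.4811
  solve Keq expr → x = 0.1077; check Q = 40.37
Then change container volume by factor 2 (V_new/V_old).
Step 3:
                    B           A           E
  I            0.1607      0.3553      0.2406
  C            0.1616      0.1616    -0.05387
  E            0.3223      0.5169      0.1867
  solve Keq expr → x = -0.05387; check Q = 40.37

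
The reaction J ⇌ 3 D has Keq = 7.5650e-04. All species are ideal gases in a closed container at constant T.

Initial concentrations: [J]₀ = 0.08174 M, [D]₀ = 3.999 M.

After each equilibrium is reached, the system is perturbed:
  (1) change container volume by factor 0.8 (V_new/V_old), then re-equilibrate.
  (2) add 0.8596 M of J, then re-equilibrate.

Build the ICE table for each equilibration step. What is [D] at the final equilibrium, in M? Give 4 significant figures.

[D]_eq = 0.1251 M

Q₀ = 782.4 vs Keq = 7.5650e-04 ⇒ Q>K, reverse
Step 1:
                   J          D
  Initial    0.08174      3.999
  Change       1.299     -3.898
  Equil        1.381     0.1015
  solve Keq expr → x = -1.299; check Q = 7.5650e-04
Then change container volume by factor 0.8 (V_new/V_old).
Step 2:
                   J          D
  Initial      1.726     0.1268
  Change    0.005803   -0.01741
  Equil        1.732     0.1094
  solve Keq expr → x = -0.005803; check Q = 7.5650e-04
Then add 0.8596 M of J.
Step 3:
                   J          D
  Initial      2.592     0.1094
  Change   -0.005216    0.01565
  Equil        2.586     0.1251
  solve Keq expr → x = 0.005216; check Q = 7.5650e-04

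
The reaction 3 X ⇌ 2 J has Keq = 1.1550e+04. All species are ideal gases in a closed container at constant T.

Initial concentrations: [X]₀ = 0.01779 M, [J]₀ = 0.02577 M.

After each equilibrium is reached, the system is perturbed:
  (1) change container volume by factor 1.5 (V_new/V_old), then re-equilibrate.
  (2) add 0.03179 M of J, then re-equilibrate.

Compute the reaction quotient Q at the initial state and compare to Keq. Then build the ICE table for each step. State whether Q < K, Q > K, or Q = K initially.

Q₀ = 118; Q < K (proceeds forward)

Q₀ = 118 vs Keq = 1.1550e+04 ⇒ Q<K, forward
Step 1:
                  X         J
  init      0.01779   0.02577
  Δ         -0.0131  0.008734
  eq       0.004689    0.0345
  solve Keq expr → x = 0.004367; check Q = 1.1550e+04
Then change container volume by factor 1.5 (V_new/V_old).
Step 2:
                  X         J
  init     0.003126     0.023
  Δ       4.2304e-04 -2.8203e-04
  eq       0.003549   0.02272
  solve Keq expr → x = -1.4101e-04; check Q = 1.1550e+04
Then add 0.03179 M of J.
Step 3:
                  X         J
  init     0.003549   0.05451
  Δ        0.002672 -0.001781
  eq       0.006221   0.05273
  solve Keq expr → x = -8.9063e-04; check Q = 1.1550e+04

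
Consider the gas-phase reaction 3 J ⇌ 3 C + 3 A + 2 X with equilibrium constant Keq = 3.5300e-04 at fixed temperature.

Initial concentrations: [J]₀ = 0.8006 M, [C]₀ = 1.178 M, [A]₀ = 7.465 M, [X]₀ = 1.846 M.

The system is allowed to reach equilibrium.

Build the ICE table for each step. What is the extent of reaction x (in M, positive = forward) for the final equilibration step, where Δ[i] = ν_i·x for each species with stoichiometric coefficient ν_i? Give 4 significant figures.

x = -0.3857 M

Q₀ = 4516 vs Keq = 3.5300e-04 ⇒ Q>K, reverse
Step 1:
                    J           C           A           X
  init         0.8006       1.178       7.465       1.846
  Δ             1.157      -1.157      -1.157     -0.7714
  eq            1.958     0.02091       6.308       1.075
  solve Keq expr → x = -0.3857; check Q = 3.5300e-04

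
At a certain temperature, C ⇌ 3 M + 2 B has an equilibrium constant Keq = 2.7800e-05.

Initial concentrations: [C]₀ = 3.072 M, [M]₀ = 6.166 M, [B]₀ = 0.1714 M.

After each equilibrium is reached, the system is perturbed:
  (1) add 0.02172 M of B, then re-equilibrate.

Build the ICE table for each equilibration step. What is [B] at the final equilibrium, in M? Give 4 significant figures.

Q₀ = 2.242 vs Keq = 2.7800e-05 ⇒ Q>K, reverse
Step 1:
                    C           M           B
  I             3.072       6.166      0.1714
  C           0.08537     -0.2561     -0.1707
  E             3.157        5.91  6.5211e-04
  solve Keq expr → x = -0.08537; check Q = 2.7800e-05
Then add 0.02172 M of B.
Step 2:
                    C           M           B
  I             3.157        5.91     0.02237
  C           0.01086    -0.03257    -0.02171
  E             3.168       5.877  6.5866e-04
  solve Keq expr → x = -0.01086; check Q = 2.7800e-05

[B]_eq = 6.5866e-04 M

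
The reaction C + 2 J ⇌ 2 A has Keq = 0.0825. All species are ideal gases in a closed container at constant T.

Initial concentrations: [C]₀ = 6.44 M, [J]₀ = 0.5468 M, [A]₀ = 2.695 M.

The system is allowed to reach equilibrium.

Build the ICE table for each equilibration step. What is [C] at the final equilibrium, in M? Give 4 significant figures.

[C]_eq = 7.085 M

Q₀ = 3.772 vs Keq = 0.0825 ⇒ Q>K, reverse
Step 1:
                    C           J           A
  Initial        6.44      0.5468       2.695
  Change       0.6452        1.29       -1.29
  Equil         7.085       1.837       1.405
  solve Keq expr → x = -0.6452; check Q = 0.0825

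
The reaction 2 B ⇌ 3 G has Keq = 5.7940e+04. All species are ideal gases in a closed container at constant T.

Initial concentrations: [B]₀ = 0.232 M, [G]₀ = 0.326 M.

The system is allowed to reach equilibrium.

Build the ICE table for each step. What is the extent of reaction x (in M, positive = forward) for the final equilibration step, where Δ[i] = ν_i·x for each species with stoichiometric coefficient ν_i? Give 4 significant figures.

Q₀ = 0.6437 vs Keq = 5.7940e+04 ⇒ Q<K, forward
Step 1:
                    B           G
  Initial       0.232       0.326
  Change      -0.2297      0.3446
  Equil      0.002281      0.6706
  solve Keq expr → x = 0.1149; check Q = 5.7940e+04

x = 0.1149 M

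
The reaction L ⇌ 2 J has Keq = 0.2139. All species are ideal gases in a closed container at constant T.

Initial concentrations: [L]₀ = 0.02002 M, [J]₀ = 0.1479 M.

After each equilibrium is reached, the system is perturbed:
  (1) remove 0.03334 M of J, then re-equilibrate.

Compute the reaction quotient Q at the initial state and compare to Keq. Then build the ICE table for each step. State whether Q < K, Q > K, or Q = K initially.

Q₀ = 1.093 vs Keq = 0.2139 ⇒ Q>K, reverse
Step 1:
                   L          J
  I          0.02002     0.1479
  C          0.02493   -0.04985
  E          0.04495    0.09805
  solve Keq expr → x = -0.02493; check Q = 0.2139
Then remove 0.03334 M of J.
Step 2:
                   L          J
  I          0.04495    0.06471
  C         -0.01054    0.02108
  E          0.03441    0.08579
  solve Keq expr → x = 0.01054; check Q = 0.2139

Q₀ = 1.093; Q > K (proceeds reverse)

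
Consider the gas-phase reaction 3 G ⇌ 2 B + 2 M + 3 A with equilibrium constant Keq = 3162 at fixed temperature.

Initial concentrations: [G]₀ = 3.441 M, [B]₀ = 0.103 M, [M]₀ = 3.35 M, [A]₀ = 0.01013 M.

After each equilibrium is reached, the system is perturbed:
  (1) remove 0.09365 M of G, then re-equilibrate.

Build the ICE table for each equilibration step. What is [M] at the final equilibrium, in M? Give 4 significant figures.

[M]_eq = 5.066 M

Q₀ = 3.0377e-09 vs Keq = 3162 ⇒ Q<K, forward
Step 1:
                   G          B          M          A
  I            3.441      0.103       3.35    0.01013
  C           -2.634      1.756      1.756      2.634
  E           0.8074      1.859      5.106      2.644
  solve Keq expr → x = 0.8779; check Q = 3162
Then remove 0.09365 M of G.
Step 2:
                   G          B          M          A
  I           0.7137      1.859      5.106      2.644
  C          0.05993   -0.03996   -0.03996   -0.05993
  E           0.7737      1.819      5.066      2.584
  solve Keq expr → x = -0.01998; check Q = 3162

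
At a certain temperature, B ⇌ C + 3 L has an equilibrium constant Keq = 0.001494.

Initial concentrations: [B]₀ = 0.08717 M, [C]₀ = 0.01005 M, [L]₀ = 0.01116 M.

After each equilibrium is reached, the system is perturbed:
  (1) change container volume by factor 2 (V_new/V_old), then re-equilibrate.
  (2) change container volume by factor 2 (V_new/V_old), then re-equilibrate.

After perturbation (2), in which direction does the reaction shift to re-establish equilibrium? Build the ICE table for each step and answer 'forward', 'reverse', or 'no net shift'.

Q₀ = 1.6025e-07 vs Keq = 0.001494 ⇒ Q<K, forward
Step 1:
                  B         C         L
  I         0.08717   0.01005   0.01116
  C        -0.03584   0.03584    0.1075
  E         0.05133   0.04589    0.1187
  solve Keq expr → x = 0.03584; check Q = 0.001494
Then change container volume by factor 2 (V_new/V_old).
Step 2:
                  B         C         L
  I         0.02567   0.02294   0.05934
  C       -0.009982  0.009982   0.02995
  E         0.01568   0.03293   0.08928
  solve Keq expr → x = 0.009982; check Q = 0.001494
Then change container volume by factor 2 (V_new/V_old).
Step 3:
                  B         C         L
  I        0.007842   0.01646   0.04464
  C       -0.004871  0.004871   0.01461
  E        0.002971   0.02133   0.05925
  solve Keq expr → x = 0.004871; check Q = 0.001494

Direction: forward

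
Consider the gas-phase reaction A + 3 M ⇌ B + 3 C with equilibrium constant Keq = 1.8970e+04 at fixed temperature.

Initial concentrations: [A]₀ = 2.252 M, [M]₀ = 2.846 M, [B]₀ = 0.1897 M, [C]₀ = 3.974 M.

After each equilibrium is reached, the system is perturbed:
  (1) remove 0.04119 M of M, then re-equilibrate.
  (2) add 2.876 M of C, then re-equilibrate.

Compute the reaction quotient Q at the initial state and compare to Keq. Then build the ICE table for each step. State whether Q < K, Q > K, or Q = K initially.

Q₀ = 0.2293 vs Keq = 1.8970e+04 ⇒ Q<K, forward
Step 1:
                   A          M          B          C
  Initial      2.252      2.846     0.1897      3.974
  Change     -0.8731     -2.619     0.8731      2.619
  Equil        1.379     0.2267      1.063      6.593
  solve Keq expr → x = 0.8731; check Q = 1.8970e+04
Then remove 0.04119 M of M.
Step 2:
                   A          M          B          C
  Initial      1.379     0.1855      1.063      6.593
  Change     0.01276    0.03828   -0.01276   -0.03828
  Equil        1.392     0.2238       1.05      6.555
  solve Keq expr → x = -0.01276; check Q = 1.8970e+04
Then add 2.876 M of C.
Step 3:
                   A          M          B          C
  Initial      1.392     0.2238       1.05      9.431
  Change     0.02994    0.08981   -0.02994   -0.08981
  Equil        1.422     0.3136       1.02      9.341
  solve Keq expr → x = -0.02994; check Q = 1.8970e+04

Q₀ = 0.2293; Q < K (proceeds forward)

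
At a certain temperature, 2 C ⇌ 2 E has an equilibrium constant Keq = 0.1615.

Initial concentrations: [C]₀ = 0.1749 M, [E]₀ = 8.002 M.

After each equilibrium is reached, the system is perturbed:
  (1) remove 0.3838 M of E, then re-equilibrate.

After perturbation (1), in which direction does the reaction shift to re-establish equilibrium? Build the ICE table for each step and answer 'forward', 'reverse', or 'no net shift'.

Q₀ = 2093 vs Keq = 0.1615 ⇒ Q>K, reverse
Step 1:
                  C         E
  Initial    0.1749     8.002
  Change      5.658    -5.658
  Equil       5.833     2.344
  solve Keq expr → x = -2.829; check Q = 0.1615
Then remove 0.3838 M of E.
Step 2:
                  C         E
  Initial     5.833      1.96
  Change    -0.2738    0.2738
  Equil       5.559     2.234
  solve Keq expr → x = 0.1369; check Q = 0.1615

Direction: forward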